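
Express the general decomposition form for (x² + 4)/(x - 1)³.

Repeated linear factor (power 3): P/(x - 1) + Q/(x - 1)² + R/(x - 1)³


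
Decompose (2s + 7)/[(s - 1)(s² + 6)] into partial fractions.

At s=1: P = (2·1 + 7)/(1² + 6) = 9/7. Q = -P = -9/7, R = 2 - 1·P = 5/7
Result: (9/7)/(s - 1) - ((9/7)s - 5/7)/(s² + 6)


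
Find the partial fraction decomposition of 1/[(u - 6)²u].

Cover-up at u=0: C = 1/(0 - 6)² = 1/36. Cover-up at u=6: B = 1/(6 - 0) = 1/6. Comparing u² coeff: A = -C = -1/36
Result: (-1/36)/(u - 6) + (1/6)/(u - 6)² + (1/36)/u


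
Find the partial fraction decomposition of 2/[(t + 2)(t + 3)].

2/(t + 2)(t + 3) = A/(t + 2) + B/(t + 3). A = 2/(-2 + 3) = 2, B = 2/(-3 + 2) = -2
Result: 2/(t + 2) - 2/(t + 3)


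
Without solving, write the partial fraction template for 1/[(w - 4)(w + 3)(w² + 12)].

Two linear + quadratic: A/(w - 4) + B/(w + 3) + (Cw + D)/(w² + 12)


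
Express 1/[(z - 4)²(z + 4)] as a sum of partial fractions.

Cover-up at z=-4: C = 1/(-4 - 4)² = 1/64. Cover-up at z=4: B = 1/(4 + 4) = 1/8. Comparing z² coeff: A = -C = -1/64
Result: (-1/64)/(z - 4) + (1/8)/(z - 4)² + (1/64)/(z + 4)


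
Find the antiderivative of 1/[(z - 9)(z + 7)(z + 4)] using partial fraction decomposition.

Cover-up: A = 1/208, B = 1/48, C = -1/39. Decomposition: (1/208)/(z - 9) + (1/48)/(z + 7) - (1/39)/(z + 4). Integrate each term: (1/208) ln|(z - 9)| + (1/48) ln|(z + 7)| - (1/39) ln|(z + 4)| + C


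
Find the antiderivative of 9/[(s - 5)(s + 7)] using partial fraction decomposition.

Decompose: 9/[(s - 5)(s + 7)] = (3/4)/(s - 5) - (3/4)/(s + 7). Integrate each term: (3/4) ln|(s - 5)| - (3/4) ln|(s + 7)| + C


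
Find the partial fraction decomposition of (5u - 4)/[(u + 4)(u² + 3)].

At u=-4: A = (5·(-4) - 4)/((-4)² + 3) = -24/19. B = -A = 24/19, C = 5 - (-4)·A = -1/19
Result: (-24/19)/(u + 4) + ((24/19)u - 1/19)/(u² + 3)


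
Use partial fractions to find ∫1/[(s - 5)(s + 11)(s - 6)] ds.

Cover-up: P = -1/16, Q = 1/272, R = 1/17. Decomposition: (-1/16)/(s - 5) + (1/272)/(s + 11) + (1/17)/(s - 6). Integrate each term: (-1/16) ln|(s - 5)| + (1/272) ln|(s + 11)| + (1/17) ln|(s - 6)| + C


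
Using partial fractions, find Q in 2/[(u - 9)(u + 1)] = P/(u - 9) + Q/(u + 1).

Cover-up at u = -1: Q = 2/(-1 - 9) = -2/10 = -1/5


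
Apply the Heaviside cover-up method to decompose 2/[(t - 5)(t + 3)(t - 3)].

Cover (t - 5), t=5: A = 2/[(5 + 3)(5 - 3)] = 1/8. Cover (t + 3), t=-3: B = 2/[(-3 - 5)(-3 - 3)] = 1/24. Cover (t - 3), t=3: C = 2/[(3 - 5)(3 + 3)] = -1/6.
Result: (1/8)/(t - 5) + (1/24)/(t + 3) - (1/6)/(t - 3)


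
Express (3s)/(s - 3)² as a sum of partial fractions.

(3s) = α(s - 3) + β. At s = 3: β = 3·3 + 0 = 9. Coeff of s: α = 3
Result: 3/(s - 3) + 9/(s - 3)²


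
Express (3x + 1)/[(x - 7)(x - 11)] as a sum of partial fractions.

At x=7: A = (3·7 + 1)/(7 - 11) = -11/2. At x=11: B = (3·11 + 1)/(11 - 7) = 17/2
Result: (-11/2)/(x - 7) + (17/2)/(x - 11)


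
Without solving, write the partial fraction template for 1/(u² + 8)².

Repeated quadratic factor: (Au + B)/(u² + 8) + (Cu + D)/(u² + 8)²


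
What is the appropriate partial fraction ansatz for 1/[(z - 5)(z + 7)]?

Distinct linear factors: A/(z - 5) + B/(z + 7)


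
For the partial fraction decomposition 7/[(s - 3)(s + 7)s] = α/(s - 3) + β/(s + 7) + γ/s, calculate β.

Cover-up at s = -7: β = 7/[(-7 - 3)(-7 - 0)] = 7/[(-10)(-7)] = 7/70 = 1/10


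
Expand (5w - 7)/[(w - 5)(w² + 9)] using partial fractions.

At w=5: A = (5·5 - 7)/(5² + 9) = 9/17. B = -A = -9/17, C = 5 - 5·A = 40/17
Result: (9/17)/(w - 5) - ((9/17)w - 40/17)/(w² + 9)


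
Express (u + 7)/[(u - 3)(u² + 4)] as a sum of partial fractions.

At u=3: α = (1·3 + 7)/(3² + 4) = 10/13. β = -α = -10/13, γ = 1 - 3·α = -17/13
Result: (10/13)/(u - 3) - ((10/13)u + 17/13)/(u² + 4)


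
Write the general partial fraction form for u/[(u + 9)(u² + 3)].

Linear + irreducible quadratic: α/(u + 9) + (βu + γ)/(u² + 3)


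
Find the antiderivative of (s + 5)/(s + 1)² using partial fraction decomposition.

Decompose: α = 1, β = 1·(-1) + 5 = 4, so (s + 5)/(s + 1)² = 1/(s + 1) + 4/(s + 1)². Integrate: ∫ α/(s + 1) ds = ln|(s + 1)|; ∫ β/(s + 1)² ds = -4/(s + 1). Sum: ln|(s + 1)| - 4/(s + 1) + C


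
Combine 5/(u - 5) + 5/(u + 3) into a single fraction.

Common denominator (u - 5)(u + 3). Numerator: 5(u + 3) + 5(u - 5) = (5u + 15) + (5u - 25) = 10u - 10
Result: (10u - 10)/[(u - 5)(u + 3)]


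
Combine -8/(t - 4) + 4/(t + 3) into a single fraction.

Common denominator (t - 4)(t + 3). Numerator: -8(t + 3) + 4(t - 4) = (-8t - 24) + (4t - 16) = -4t - 40
Result: (-4t - 40)/[(t - 4)(t + 3)]


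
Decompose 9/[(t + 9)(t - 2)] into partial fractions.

9/(t + 9)(t - 2) = A/(t + 9) + B/(t - 2). A = 9/(-9 - 2) = -9/11, B = 9/(2 + 9) = 9/11
Result: (-9/11)/(t + 9) + (9/11)/(t - 2)


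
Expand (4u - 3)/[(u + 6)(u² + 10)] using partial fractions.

At u=-6: A = (4·(-6) - 3)/((-6)² + 10) = -27/46. B = -A = 27/46, C = 4 - (-6)·A = 11/23
Result: (-27/46)/(u + 6) + ((27/46)u + 11/23)/(u² + 10)


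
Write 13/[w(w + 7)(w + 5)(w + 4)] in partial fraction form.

Using Heaviside cover-up: (13/140)/w - (13/42)/(w + 7) + (13/10)/(w + 5) - (13/12)/(w + 4)


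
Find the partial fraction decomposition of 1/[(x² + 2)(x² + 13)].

Coefficient matching gives α = γ = 0, β = 1/(13-2) = 1/11, δ = -β = -1/11
Result: (1/11)/(x² + 2) - (1/11)/(x² + 13)


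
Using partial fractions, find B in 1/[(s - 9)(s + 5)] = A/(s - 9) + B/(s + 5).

Cover-up at s = -5: B = 1/(-5 - 9) = -1/14


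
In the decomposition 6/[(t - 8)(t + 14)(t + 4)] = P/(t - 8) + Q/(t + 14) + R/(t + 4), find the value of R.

Cover-up at t = -4: R = 6/[(-4 - 8)(-4 + 14)] = 6/[(-12)(10)] = -6/120 = -1/20


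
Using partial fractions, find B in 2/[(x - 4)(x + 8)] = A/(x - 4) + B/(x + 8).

Cover-up at x = -8: B = 2/(-8 - 4) = -2/12 = -1/6


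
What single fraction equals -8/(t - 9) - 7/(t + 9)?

Common denominator (t - 9)(t + 9). Numerator: -8(t + 9) - 7(t - 9) = (-8t - 72) - (7t - 63) = -15t - 9
Result: (-15t - 9)/[(t - 9)(t + 9)]


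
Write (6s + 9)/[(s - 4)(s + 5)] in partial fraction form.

At s=4: A = (6·4 + 9)/(4 + 5) = 11/3. At s=-5: B = (6·(-5) + 9)/(-5 - 4) = 7/3
Result: (11/3)/(s - 4) + (7/3)/(s + 5)


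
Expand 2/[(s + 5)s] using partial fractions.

2/(s + 5)s = α/(s + 5) + β/s. α = 2/(-5 - 0) = -2/5, β = 2/(0 + 5) = 2/5
Result: (-2/5)/(s + 5) + (2/5)/s


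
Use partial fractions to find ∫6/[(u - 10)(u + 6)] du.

Decompose: 6/[(u - 10)(u + 6)] = (3/8)/(u - 10) - (3/8)/(u + 6). Integrate each term: (3/8) ln|(u - 10)| - (3/8) ln|(u + 6)| + C


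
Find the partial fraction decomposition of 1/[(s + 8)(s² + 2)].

Cover-up at s = -8: α = 1/((-8)² + 2) = 1/66. Then β = -α = -1/66, γ = -α·(0 - 8) = 4/33
Result: (1/66)/(s + 8) - ((1/66)s - 4/33)/(s² + 2)


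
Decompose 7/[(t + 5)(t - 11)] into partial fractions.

7/(t + 5)(t - 11) = A/(t + 5) + B/(t - 11). A = 7/(-5 - 11) = -7/16, B = 7/(11 + 5) = 7/16
Result: (-7/16)/(t + 5) + (7/16)/(t - 11)


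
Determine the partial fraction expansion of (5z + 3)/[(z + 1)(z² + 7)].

At z=-1: P = (5·(-1) + 3)/((-1)² + 7) = -1/4. Q = -P = 1/4, R = 5 - (-1)·P = 19/4
Result: (-1/4)/(z + 1) + ((1/4)z + 19/4)/(z² + 7)


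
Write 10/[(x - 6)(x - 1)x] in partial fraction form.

Using cover-up method: A = 1/3, B = -2, C = 5/3
Result: (1/3)/(x - 6) - 2/(x - 1) + (5/3)/x


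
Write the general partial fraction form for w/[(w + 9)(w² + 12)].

Linear + irreducible quadratic: α/(w + 9) + (βw + γ)/(w² + 12)


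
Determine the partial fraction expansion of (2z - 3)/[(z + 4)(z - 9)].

At z=-4: A = (2·(-4) - 3)/(-4 - 9) = 11/13. At z=9: B = (2·9 - 3)/(9 + 4) = 15/13
Result: (11/13)/(z + 4) + (15/13)/(z - 9)


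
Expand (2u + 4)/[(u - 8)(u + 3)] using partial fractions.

At u=8: P = (2·8 + 4)/(8 + 3) = 20/11. At u=-3: Q = (2·(-3) + 4)/(-3 - 8) = 2/11
Result: (20/11)/(u - 8) + (2/11)/(u + 3)


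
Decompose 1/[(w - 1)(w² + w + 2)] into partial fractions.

Cover-up at w = 1: P = 1/(1² + 1·1 + 2) = 1/4. Then Q = -P = -1/4, R = -P·(1 + 1) = -1/2
Result: (1/4)/(w - 1) - ((1/4)w + 1/2)/(w² + w + 2)


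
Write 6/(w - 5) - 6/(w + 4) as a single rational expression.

Common denominator (w - 5)(w + 4). Numerator: 6(w + 4) - 6(w - 5) = (6w + 24) - (6w - 30) = 54
Result: (54)/[(w - 5)(w + 4)]


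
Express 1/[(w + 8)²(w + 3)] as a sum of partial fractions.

Cover-up at w=-3: R = 1/(-3 + 8)² = 1/25. Cover-up at w=-8: Q = 1/(-8 + 3) = -1/5. Comparing w² coeff: P = -R = -1/25
Result: (-1/25)/(w + 8) - (1/5)/(w + 8)² + (1/25)/(w + 3)


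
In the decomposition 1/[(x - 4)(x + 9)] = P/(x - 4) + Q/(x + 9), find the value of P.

Cover-up at x = 4: P = 1/(4 + 9) = 1/13


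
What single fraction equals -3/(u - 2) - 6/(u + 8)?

Common denominator (u - 2)(u + 8). Numerator: -3(u + 8) - 6(u - 2) = (-3u - 24) - (6u - 12) = -9u - 12
Result: (-9u - 12)/[(u - 2)(u + 8)]


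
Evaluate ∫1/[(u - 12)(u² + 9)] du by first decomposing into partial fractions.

Cover-up at u=12: α = 1/(12²+9) = 1/153. Coeff matching: β = -1/153, γ = -4/51. Decomposition: (1/153)/(u - 12) - ((1/153)u + 4/51)/(u² + 9). Integrate: linear → ln, quadratic → (1/2)ln + arctan: (1/153) ln|(u - 12)| - (1/306) ln(u² + 9) - (4/153) arctan(u/3) + C


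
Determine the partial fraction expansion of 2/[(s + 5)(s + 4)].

2/(s + 5)(s + 4) = P/(s + 5) + Q/(s + 4). P = 2/(-5 + 4) = -2, Q = 2/(-4 + 5) = 2
Result: -2/(s + 5) + 2/(s + 4)


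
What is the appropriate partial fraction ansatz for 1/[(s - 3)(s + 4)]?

Distinct linear factors: A/(s - 3) + B/(s + 4)


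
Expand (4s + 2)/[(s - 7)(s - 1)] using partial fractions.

At s=7: A = (4·7 + 2)/(7 - 1) = 5. At s=1: B = (4·1 + 2)/(1 - 7) = -1
Result: 5/(s - 7) - 1/(s - 1)


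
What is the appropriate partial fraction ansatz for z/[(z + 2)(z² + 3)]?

Linear + irreducible quadratic: P/(z + 2) + (Qz + R)/(z² + 3)


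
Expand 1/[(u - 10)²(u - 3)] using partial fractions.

Cover-up at u=3: R = 1/(3 - 10)² = 1/49. Cover-up at u=10: Q = 1/(10 - 3) = 1/7. Comparing u² coeff: P = -R = -1/49
Result: (-1/49)/(u - 10) + (1/7)/(u - 10)² + (1/49)/(u - 3)


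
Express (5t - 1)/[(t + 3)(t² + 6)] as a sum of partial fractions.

At t=-3: A = (5·(-3) - 1)/((-3)² + 6) = -16/15. B = -A = 16/15, C = 5 - (-3)·A = 9/5
Result: (-16/15)/(t + 3) + ((16/15)t + 9/5)/(t² + 6)


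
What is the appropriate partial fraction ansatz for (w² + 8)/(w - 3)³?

Repeated linear factor (power 3): A/(w - 3) + B/(w - 3)² + C/(w - 3)³


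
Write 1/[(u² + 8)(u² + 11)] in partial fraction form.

Coefficient matching gives α = γ = 0, β = 1/(11-8) = 1/3, δ = -β = -1/3
Result: (1/3)/(u² + 8) - (1/3)/(u² + 11)


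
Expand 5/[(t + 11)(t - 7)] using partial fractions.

5/(t + 11)(t - 7) = α/(t + 11) + β/(t - 7). α = 5/(-11 - 7) = -5/18, β = 5/(7 + 11) = 5/18
Result: (-5/18)/(t + 11) + (5/18)/(t - 7)


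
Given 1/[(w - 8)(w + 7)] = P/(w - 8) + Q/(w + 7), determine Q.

Cover-up at w = -7: Q = 1/(-7 - 8) = -1/15


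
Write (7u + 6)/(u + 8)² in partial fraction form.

(7u + 6) = α(u + 8) + β. At u = -8: β = 7·(-8) + 6 = -50. Coeff of u: α = 7
Result: 7/(u + 8) - 50/(u + 8)²


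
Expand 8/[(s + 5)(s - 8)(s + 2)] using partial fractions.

Using cover-up method: A = 8/39, B = 4/65, C = -4/15
Result: (8/39)/(s + 5) + (4/65)/(s - 8) - (4/15)/(s + 2)


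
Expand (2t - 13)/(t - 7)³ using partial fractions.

(2t - 13) = P(t - 7)² + Q(t - 7) + R. At t = 7: R = 2·7 - 13 = 1. Coefficients: P = 0, Q = 2
Result: 2/(t - 7)² + 1/(t - 7)³


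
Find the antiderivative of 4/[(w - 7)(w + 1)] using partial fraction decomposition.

Decompose: 4/[(w - 7)(w + 1)] = (1/2)/(w - 7) - (1/2)/(w + 1). Integrate each term: (1/2) ln|(w - 7)| - (1/2) ln|(w + 1)| + C


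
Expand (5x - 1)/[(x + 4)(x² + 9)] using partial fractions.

At x=-4: α = (5·(-4) - 1)/((-4)² + 9) = -21/25. β = -α = 21/25, γ = 5 - (-4)·α = 41/25
Result: (-21/25)/(x + 4) + ((21/25)x + 41/25)/(x² + 9)


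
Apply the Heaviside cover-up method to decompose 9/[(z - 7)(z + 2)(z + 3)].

Cover (z - 7), z=7: P = 9/[(7 + 2)(7 + 3)] = 1/10. Cover (z + 2), z=-2: Q = 9/[(-2 - 7)(-2 + 3)] = -1. Cover (z + 3), z=-3: R = 9/[(-3 - 7)(-3 + 2)] = 9/10.
Result: (1/10)/(z - 7) - 1/(z + 2) + (9/10)/(z + 3)


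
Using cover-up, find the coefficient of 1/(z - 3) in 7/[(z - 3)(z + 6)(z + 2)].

Cover (z - 3), set z=3: 7/[(3 + 6)(3 + 2)] = 7/45


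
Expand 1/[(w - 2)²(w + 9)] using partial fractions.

Cover-up at w=-9: γ = 1/(-9 - 2)² = 1/121. Cover-up at w=2: β = 1/(2 + 9) = 1/11. Comparing w² coeff: α = -γ = -1/121
Result: (-1/121)/(w - 2) + (1/11)/(w - 2)² + (1/121)/(w + 9)


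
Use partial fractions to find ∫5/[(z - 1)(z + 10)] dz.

Decompose: 5/[(z - 1)(z + 10)] = (5/11)/(z - 1) - (5/11)/(z + 10). Integrate each term: (5/11) ln|(z - 1)| - (5/11) ln|(z + 10)| + C


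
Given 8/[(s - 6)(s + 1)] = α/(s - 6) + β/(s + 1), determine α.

Cover-up at s = 6: α = 8/(6 + 1) = 8/7


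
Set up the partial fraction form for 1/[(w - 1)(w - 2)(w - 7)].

Three distinct linear factors: A/(w - 1) + B/(w - 2) + C/(w - 7)


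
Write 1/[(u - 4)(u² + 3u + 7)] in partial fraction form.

Cover-up at u = 4: A = 1/(4² + 3·4 + 7) = 1/35. Then B = -A = -1/35, C = -A·(3 + 4) = -1/5
Result: (1/35)/(u - 4) - ((1/35)u + 1/5)/(u² + 3u + 7)


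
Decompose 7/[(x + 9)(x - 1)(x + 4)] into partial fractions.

Using cover-up method: α = 7/50, β = 7/50, γ = -7/25
Result: (7/50)/(x + 9) + (7/50)/(x - 1) - (7/25)/(x + 4)


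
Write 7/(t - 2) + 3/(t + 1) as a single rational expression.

Common denominator (t - 2)(t + 1). Numerator: 7(t + 1) + 3(t - 2) = (7t + 7) + (3t - 6) = 10t + 1
Result: (10t + 1)/[(t - 2)(t + 1)]


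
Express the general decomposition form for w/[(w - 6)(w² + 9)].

Linear + irreducible quadratic: A/(w - 6) + (Bw + C)/(w² + 9)


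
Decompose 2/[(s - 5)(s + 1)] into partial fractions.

2/(s - 5)(s + 1) = A/(s - 5) + B/(s + 1). A = 2/(5 + 1) = 1/3, B = 2/(-1 - 5) = -1/3
Result: (1/3)/(s - 5) - (1/3)/(s + 1)


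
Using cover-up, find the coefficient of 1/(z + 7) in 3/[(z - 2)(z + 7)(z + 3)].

Cover (z + 7), set z=-7: 3/[(-7 - 2)(-7 + 3)] = 1/12


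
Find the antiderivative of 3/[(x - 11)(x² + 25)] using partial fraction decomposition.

Cover-up at x=11: P = 3/(11²+25) = 3/146. Coeff matching: Q = -3/146, R = -33/146. Decomposition: (3/146)/(x - 11) - ((3/146)x + 33/146)/(x² + 25). Integrate: linear → ln, quadratic → (1/2)ln + arctan: (3/146) ln|(x - 11)| - (3/292) ln(x² + 25) - (33/730) arctan(x/5) + C


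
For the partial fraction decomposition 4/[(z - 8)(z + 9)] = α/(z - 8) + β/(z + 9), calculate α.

Cover-up at z = 8: α = 4/(8 + 9) = 4/17


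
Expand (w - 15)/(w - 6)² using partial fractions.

(w - 15) = A(w - 6) + B. At w = 6: B = 1·6 - 15 = -9. Coeff of w: A = 1
Result: 1/(w - 6) - 9/(w - 6)²


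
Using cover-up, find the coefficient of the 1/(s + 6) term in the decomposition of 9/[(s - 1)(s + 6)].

Cover (s + 6), set s=-6: 9/((s - 1) at s=-6) = 9/(-7) = -9/7


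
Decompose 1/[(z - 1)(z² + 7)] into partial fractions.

Cover-up at z = 1: P = 1/(1² + 7) = 1/8. Then Q = -P = -1/8, R = -P·(0 + 1) = -1/8
Result: (1/8)/(z - 1) - ((1/8)z + 1/8)/(z² + 7)


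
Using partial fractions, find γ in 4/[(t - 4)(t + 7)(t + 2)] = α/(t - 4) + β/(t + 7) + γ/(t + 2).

Cover-up at t = -2: γ = 4/[(-2 - 4)(-2 + 7)] = 4/[(-6)(5)] = -4/30 = -2/15


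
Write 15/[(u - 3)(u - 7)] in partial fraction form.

15/(u - 3)(u - 7) = α/(u - 3) + β/(u - 7). α = 15/(3 - 7) = -15/4, β = 15/(7 - 3) = 15/4
Result: (-15/4)/(u - 3) + (15/4)/(u - 7)


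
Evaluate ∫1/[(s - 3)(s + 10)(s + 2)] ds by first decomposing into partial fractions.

Cover-up: A = 1/65, B = 1/104, C = -1/40. Decomposition: (1/65)/(s - 3) + (1/104)/(s + 10) - (1/40)/(s + 2). Integrate each term: (1/65) ln|(s - 3)| + (1/104) ln|(s + 10)| - (1/40) ln|(s + 2)| + C


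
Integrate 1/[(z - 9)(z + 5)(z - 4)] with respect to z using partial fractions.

Cover-up: A = 1/70, B = 1/126, C = -1/45. Decomposition: (1/70)/(z - 9) + (1/126)/(z + 5) - (1/45)/(z - 4). Integrate each term: (1/70) ln|(z - 9)| + (1/126) ln|(z + 5)| - (1/45) ln|(z - 4)| + C


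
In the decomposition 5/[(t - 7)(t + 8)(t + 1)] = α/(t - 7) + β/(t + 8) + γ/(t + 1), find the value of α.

Cover-up at t = 7: α = 5/[(7 + 8)(7 + 1)] = 5/[(15)(8)] = 5/120 = 1/24


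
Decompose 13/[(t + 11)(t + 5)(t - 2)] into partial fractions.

Using cover-up method: α = 1/6, β = -13/42, γ = 1/7
Result: (1/6)/(t + 11) - (13/42)/(t + 5) + (1/7)/(t - 2)


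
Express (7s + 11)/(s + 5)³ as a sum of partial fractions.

(7s + 11) = α(s + 5)² + β(s + 5) + γ. At s = -5: γ = 7·(-5) + 11 = -24. Coefficients: α = 0, β = 7
Result: 7/(s + 5)² - 24/(s + 5)³


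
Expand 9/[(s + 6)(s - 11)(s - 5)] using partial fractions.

Using cover-up method: α = 9/187, β = 3/34, γ = -3/22
Result: (9/187)/(s + 6) + (3/34)/(s - 11) - (3/22)/(s - 5)


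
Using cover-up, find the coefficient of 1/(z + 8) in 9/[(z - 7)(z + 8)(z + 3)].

Cover (z + 8), set z=-8: 9/[(-8 - 7)(-8 + 3)] = 3/25


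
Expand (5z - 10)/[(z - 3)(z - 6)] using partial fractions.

At z=3: P = (5·3 - 10)/(3 - 6) = -5/3. At z=6: Q = (5·6 - 10)/(6 - 3) = 20/3
Result: (-5/3)/(z - 3) + (20/3)/(z - 6)


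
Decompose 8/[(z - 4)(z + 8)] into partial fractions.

8/(z - 4)(z + 8) = α/(z - 4) + β/(z + 8). α = 8/(4 + 8) = 2/3, β = 8/(-8 - 4) = -2/3
Result: (2/3)/(z - 4) - (2/3)/(z + 8)


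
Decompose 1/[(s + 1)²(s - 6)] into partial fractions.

Cover-up at s=6: R = 1/(6 + 1)² = 1/49. Cover-up at s=-1: Q = 1/(-1 - 6) = -1/7. Comparing s² coeff: P = -R = -1/49
Result: (-1/49)/(s + 1) - (1/7)/(s + 1)² + (1/49)/(s - 6)


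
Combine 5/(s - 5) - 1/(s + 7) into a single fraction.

Common denominator (s - 5)(s + 7). Numerator: 5(s + 7) - 1(s - 5) = (5s + 35) - (s - 5) = 4s + 40
Result: (4s + 40)/[(s - 5)(s + 7)]


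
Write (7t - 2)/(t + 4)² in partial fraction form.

(7t - 2) = P(t + 4) + Q. At t = -4: Q = 7·(-4) - 2 = -30. Coeff of t: P = 7
Result: 7/(t + 4) - 30/(t + 4)²


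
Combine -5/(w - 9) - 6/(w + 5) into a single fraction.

Common denominator (w - 9)(w + 5). Numerator: -5(w + 5) - 6(w - 9) = (-5w - 25) - (6w - 54) = -11w + 29
Result: (-11w + 29)/[(w - 9)(w + 5)]


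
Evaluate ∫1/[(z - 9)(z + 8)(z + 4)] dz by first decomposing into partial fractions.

Cover-up: A = 1/221, B = 1/68, C = -1/52. Decomposition: (1/221)/(z - 9) + (1/68)/(z + 8) - (1/52)/(z + 4). Integrate each term: (1/221) ln|(z - 9)| + (1/68) ln|(z + 8)| - (1/52) ln|(z + 4)| + C


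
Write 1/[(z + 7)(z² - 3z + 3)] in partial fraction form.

Cover-up at z = -7: A = 1/((-7)² - 3·(-7) + 3) = 1/73. Then B = -A = -1/73, C = -A·(-3 - 7) = 10/73
Result: (1/73)/(z + 7) - ((1/73)z - 10/73)/(z² - 3z + 3)


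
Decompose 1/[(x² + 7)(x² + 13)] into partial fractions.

Coefficient matching gives P = R = 0, Q = 1/(13-7) = 1/6, S = -Q = -1/6
Result: (1/6)/(x² + 7) - (1/6)/(x² + 13)


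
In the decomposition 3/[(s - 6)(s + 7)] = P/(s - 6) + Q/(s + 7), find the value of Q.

Cover-up at s = -7: Q = 3/(-7 - 6) = -3/13


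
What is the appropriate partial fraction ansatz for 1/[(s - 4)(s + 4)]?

Distinct linear factors: A/(s - 4) + B/(s + 4)


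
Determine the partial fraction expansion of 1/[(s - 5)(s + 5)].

1/(s - 5)(s + 5) = A/(s - 5) + B/(s + 5). A = 1/(5 + 5) = 1/10, B = 1/(-5 - 5) = -1/10
Result: (1/10)/(s - 5) - (1/10)/(s + 5)


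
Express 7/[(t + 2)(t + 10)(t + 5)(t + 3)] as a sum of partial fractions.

Using Heaviside cover-up: (7/24)/(t + 2) - (1/40)/(t + 10) + (7/30)/(t + 5) - (1/2)/(t + 3)


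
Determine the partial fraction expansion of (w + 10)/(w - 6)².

(w + 10) = P(w - 6) + Q. At w = 6: Q = 1·6 + 10 = 16. Coeff of w: P = 1
Result: 1/(w - 6) + 16/(w - 6)²


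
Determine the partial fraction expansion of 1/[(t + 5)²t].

Cover-up at t=0: C = 1/(0 + 5)² = 1/25. Cover-up at t=-5: B = 1/(-5 - 0) = -1/5. Comparing t² coeff: A = -C = -1/25
Result: (-1/25)/(t + 5) - (1/5)/(t + 5)² + (1/25)/t


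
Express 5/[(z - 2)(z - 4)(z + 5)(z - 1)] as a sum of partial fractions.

Using Heaviside cover-up: (-5/14)/(z - 2) + (5/54)/(z - 4) - (5/378)/(z + 5) + (5/18)/(z - 1)


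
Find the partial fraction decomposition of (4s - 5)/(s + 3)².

(4s - 5) = P(s + 3) + Q. At s = -3: Q = 4·(-3) - 5 = -17. Coeff of s: P = 4
Result: 4/(s + 3) - 17/(s + 3)²


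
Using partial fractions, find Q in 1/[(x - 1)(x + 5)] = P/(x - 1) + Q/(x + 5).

Cover-up at x = -5: Q = 1/(-5 - 1) = -1/6


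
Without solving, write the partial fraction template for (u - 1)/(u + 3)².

Repeated linear factor: P/(u + 3) + Q/(u + 3)²


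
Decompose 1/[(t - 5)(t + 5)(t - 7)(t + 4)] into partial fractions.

Using Heaviside cover-up: (-1/180)/(t - 5) - (1/120)/(t + 5) + (1/264)/(t - 7) + (1/99)/(t + 4)


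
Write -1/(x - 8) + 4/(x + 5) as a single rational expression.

Common denominator (x - 8)(x + 5). Numerator: -1(x + 5) + 4(x - 8) = (-x - 5) + (4x - 32) = 3x - 37
Result: (3x - 37)/[(x - 8)(x + 5)]


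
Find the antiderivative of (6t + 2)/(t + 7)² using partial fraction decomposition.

Decompose: P = 6, Q = 6·(-7) + 2 = -40, so (6t + 2)/(t + 7)² = 6/(t + 7) - 40/(t + 7)². Integrate: ∫ P/(t + 7) dt = 6 ln|(t + 7)|; ∫ Q/(t + 7)² dt = 40/(t + 7). Sum: 6 ln|(t + 7)| + 40/(t + 7) + C


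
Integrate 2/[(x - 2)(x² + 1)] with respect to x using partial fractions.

Cover-up at x=2: α = 2/(2²+1) = 2/5. Coeff matching: β = -2/5, γ = -4/5. Decomposition: (2/5)/(x - 2) - ((2/5)x + 4/5)/(x² + 1). Integrate: linear → ln, quadratic → (1/2)ln + arctan: (2/5) ln|(x - 2)| - (1/5) ln(x² + 1) - (4/5) arctan(x) + C


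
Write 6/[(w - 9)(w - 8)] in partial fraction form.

6/(w - 9)(w - 8) = A/(w - 9) + B/(w - 8). A = 6/(9 - 8) = 6, B = 6/(8 - 9) = -6
Result: 6/(w - 9) - 6/(w - 8)


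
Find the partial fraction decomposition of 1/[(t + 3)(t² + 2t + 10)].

Cover-up at t = -3: α = 1/((-3)² + 2·(-3) + 10) = 1/13. Then β = -α = -1/13, γ = -α·(2 - 3) = 1/13
Result: (1/13)/(t + 3) - ((1/13)t - 1/13)/(t² + 2t + 10)


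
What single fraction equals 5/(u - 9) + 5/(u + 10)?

Common denominator (u - 9)(u + 10). Numerator: 5(u + 10) + 5(u - 9) = (5u + 50) + (5u - 45) = 10u + 5
Result: (10u + 5)/[(u - 9)(u + 10)]


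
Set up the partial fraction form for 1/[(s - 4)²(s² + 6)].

Repeated linear + quadratic: P/(s - 4) + Q/(s - 4)² + (Rs + S)/(s² + 6)


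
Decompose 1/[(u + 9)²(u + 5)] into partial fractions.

Cover-up at u=-5: γ = 1/(-5 + 9)² = 1/16. Cover-up at u=-9: β = 1/(-9 + 5) = -1/4. Comparing u² coeff: α = -γ = -1/16
Result: (-1/16)/(u + 9) - (1/4)/(u + 9)² + (1/16)/(u + 5)


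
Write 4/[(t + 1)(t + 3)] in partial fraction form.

4/(t + 1)(t + 3) = P/(t + 1) + Q/(t + 3). P = 4/(-1 + 3) = 2, Q = 4/(-3 + 1) = -2
Result: 2/(t + 1) - 2/(t + 3)


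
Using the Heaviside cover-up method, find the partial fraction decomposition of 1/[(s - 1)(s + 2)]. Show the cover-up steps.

Cover (s - 1): set s=1, get A = 1/(1 + 2) = 1/3. Cover (s + 2): set s=-2, get B = 1/(-2 - 1) = -1/3.
Result: (1/3)/(s - 1) - (1/3)/(s + 2)


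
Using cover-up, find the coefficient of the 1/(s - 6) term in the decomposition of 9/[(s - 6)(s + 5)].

Cover (s - 6), set s=6: 9/((s + 5) at s=6) = 9/(11) = 9/11


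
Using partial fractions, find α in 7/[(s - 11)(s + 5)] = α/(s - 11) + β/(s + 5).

Cover-up at s = 11: α = 7/(11 + 5) = 7/16


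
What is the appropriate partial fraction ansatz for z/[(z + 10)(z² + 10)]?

Linear + irreducible quadratic: P/(z + 10) + (Qz + R)/(z² + 10)


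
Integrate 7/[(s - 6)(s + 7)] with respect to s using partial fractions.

Decompose: 7/[(s - 6)(s + 7)] = (7/13)/(s - 6) - (7/13)/(s + 7). Integrate each term: (7/13) ln|(s - 6)| - (7/13) ln|(s + 7)| + C


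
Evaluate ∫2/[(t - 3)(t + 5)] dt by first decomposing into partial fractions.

Decompose: 2/[(t - 3)(t + 5)] = (1/4)/(t - 3) - (1/4)/(t + 5). Integrate each term: (1/4) ln|(t - 3)| - (1/4) ln|(t + 5)| + C


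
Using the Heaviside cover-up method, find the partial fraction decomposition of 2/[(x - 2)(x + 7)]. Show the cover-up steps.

Cover (x - 2): set x=2, get A = 2/(2 + 7) = 2/9. Cover (x + 7): set x=-7, get B = 2/(-7 - 2) = -2/9.
Result: (2/9)/(x - 2) - (2/9)/(x + 7)


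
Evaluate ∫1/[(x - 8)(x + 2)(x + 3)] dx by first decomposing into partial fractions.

Cover-up: A = 1/110, B = -1/10, C = 1/11. Decomposition: (1/110)/(x - 8) - (1/10)/(x + 2) + (1/11)/(x + 3). Integrate each term: (1/110) ln|(x - 8)| - (1/10) ln|(x + 2)| + (1/11) ln|(x + 3)| + C


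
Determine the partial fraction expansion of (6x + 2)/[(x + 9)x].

At x=-9: P = (6·(-9) + 2)/(-9 - 0) = 52/9. At x=0: Q = (6·0 + 2)/(0 + 9) = 2/9
Result: (52/9)/(x + 9) + (2/9)/x


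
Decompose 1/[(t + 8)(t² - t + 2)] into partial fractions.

Cover-up at t = -8: A = 1/((-8)² - 1·(-8) + 2) = 1/74. Then B = -A = -1/74, C = -A·(-1 - 8) = 9/74
Result: (1/74)/(t + 8) - ((1/74)t - 9/74)/(t² - t + 2)


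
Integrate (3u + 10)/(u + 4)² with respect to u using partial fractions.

Decompose: P = 3, Q = 3·(-4) + 10 = -2, so (3u + 10)/(u + 4)² = 3/(u + 4) - 2/(u + 4)². Integrate: ∫ P/(u + 4) du = 3 ln|(u + 4)|; ∫ Q/(u + 4)² du = 2/(u + 4). Sum: 3 ln|(u + 4)| + 2/(u + 4) + C


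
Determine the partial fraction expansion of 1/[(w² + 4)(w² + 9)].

Coefficient matching gives A = C = 0, B = 1/(9-4) = 1/5, D = -B = -1/5
Result: (1/5)/(w² + 4) - (1/5)/(w² + 9)


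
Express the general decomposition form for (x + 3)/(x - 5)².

Repeated linear factor: P/(x - 5) + Q/(x - 5)²


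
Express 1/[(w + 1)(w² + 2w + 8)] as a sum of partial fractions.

Cover-up at w = -1: A = 1/((-1)² + 2·(-1) + 8) = 1/7. Then B = -A = -1/7, C = -A·(2 - 1) = -1/7
Result: (1/7)/(w + 1) - ((1/7)w + 1/7)/(w² + 2w + 8)


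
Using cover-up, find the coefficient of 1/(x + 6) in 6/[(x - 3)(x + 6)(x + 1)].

Cover (x + 6), set x=-6: 6/[(-6 - 3)(-6 + 1)] = 2/15


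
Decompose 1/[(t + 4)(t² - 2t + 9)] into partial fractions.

Cover-up at t = -4: α = 1/((-4)² - 2·(-4) + 9) = 1/33. Then β = -α = -1/33, γ = -α·(-2 - 4) = 2/11
Result: (1/33)/(t + 4) - ((1/33)t - 2/11)/(t² - 2t + 9)


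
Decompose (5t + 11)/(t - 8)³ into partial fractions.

(5t + 11) = P(t - 8)² + Q(t - 8) + R. At t = 8: R = 5·8 + 11 = 51. Coefficients: P = 0, Q = 5
Result: 5/(t - 8)² + 51/(t - 8)³


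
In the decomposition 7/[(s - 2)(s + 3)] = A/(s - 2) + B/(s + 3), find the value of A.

Cover-up at s = 2: A = 7/(2 + 3) = 7/5


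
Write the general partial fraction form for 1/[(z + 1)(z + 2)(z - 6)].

Three distinct linear factors: A/(z + 1) + B/(z + 2) + C/(z - 6)


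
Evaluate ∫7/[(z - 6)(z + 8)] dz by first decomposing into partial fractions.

Decompose: 7/[(z - 6)(z + 8)] = (1/2)/(z - 6) - (1/2)/(z + 8). Integrate each term: (1/2) ln|(z - 6)| - (1/2) ln|(z + 8)| + C


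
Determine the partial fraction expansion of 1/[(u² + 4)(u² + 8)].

Coefficient matching gives P = R = 0, Q = 1/(8-4) = 1/4, S = -Q = -1/4
Result: (1/4)/(u² + 4) - (1/4)/(u² + 8)


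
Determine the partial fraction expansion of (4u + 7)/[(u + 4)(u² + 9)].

At u=-4: P = (4·(-4) + 7)/((-4)² + 9) = -9/25. Q = -P = 9/25, R = 4 - (-4)·P = 64/25
Result: (-9/25)/(u + 4) + ((9/25)u + 64/25)/(u² + 9)


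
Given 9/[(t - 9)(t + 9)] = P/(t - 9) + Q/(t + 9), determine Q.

Cover-up at t = -9: Q = 9/(-9 - 9) = -9/18 = -1/2


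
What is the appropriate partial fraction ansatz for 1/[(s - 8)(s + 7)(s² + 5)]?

Two linear + quadratic: α/(s - 8) + β/(s + 7) + (γs + δ)/(s² + 5)


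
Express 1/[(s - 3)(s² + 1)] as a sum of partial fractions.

Cover-up at s = 3: P = 1/(3² + 1) = 1/10. Then Q = -P = -1/10, R = -P·(0 + 3) = -3/10
Result: (1/10)/(s - 3) - ((1/10)s + 3/10)/(s² + 1)


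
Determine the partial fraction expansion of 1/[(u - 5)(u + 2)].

1/(u - 5)(u + 2) = P/(u - 5) + Q/(u + 2). P = 1/(5 + 2) = 1/7, Q = 1/(-2 - 5) = -1/7
Result: (1/7)/(u - 5) - (1/7)/(u + 2)


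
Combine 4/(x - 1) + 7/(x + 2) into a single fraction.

Common denominator (x - 1)(x + 2). Numerator: 4(x + 2) + 7(x - 1) = (4x + 8) + (7x - 7) = 11x + 1
Result: (11x + 1)/[(x - 1)(x + 2)]


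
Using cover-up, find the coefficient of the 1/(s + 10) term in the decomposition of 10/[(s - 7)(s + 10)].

Cover (s + 10), set s=-10: 10/((s - 7) at s=-10) = 10/(-17) = -10/17


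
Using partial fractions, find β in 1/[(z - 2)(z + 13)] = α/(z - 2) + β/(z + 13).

Cover-up at z = -13: β = 1/(-13 - 2) = -1/15


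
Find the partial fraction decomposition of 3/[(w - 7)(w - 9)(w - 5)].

Using cover-up method: A = -3/4, B = 3/8, C = 3/8
Result: (-3/4)/(w - 7) + (3/8)/(w - 9) + (3/8)/(w - 5)


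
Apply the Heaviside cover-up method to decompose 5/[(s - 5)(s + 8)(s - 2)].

Cover (s - 5), s=5: P = 5/[(5 + 8)(5 - 2)] = 5/39. Cover (s + 8), s=-8: Q = 5/[(-8 - 5)(-8 - 2)] = 1/26. Cover (s - 2), s=2: R = 5/[(2 - 5)(2 + 8)] = -1/6.
Result: (5/39)/(s - 5) + (1/26)/(s + 8) - (1/6)/(s - 2)


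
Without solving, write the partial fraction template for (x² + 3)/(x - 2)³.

Repeated linear factor (power 3): A/(x - 2) + B/(x - 2)² + C/(x - 2)³


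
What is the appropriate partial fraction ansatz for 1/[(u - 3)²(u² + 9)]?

Repeated linear + quadratic: α/(u - 3) + β/(u - 3)² + (γu + δ)/(u² + 9)


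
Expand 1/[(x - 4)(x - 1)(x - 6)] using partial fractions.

Using cover-up method: P = -1/6, Q = 1/15, R = 1/10
Result: (-1/6)/(x - 4) + (1/15)/(x - 1) + (1/10)/(x - 6)


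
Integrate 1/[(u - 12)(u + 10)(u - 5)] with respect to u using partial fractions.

Cover-up: P = 1/154, Q = 1/330, R = -1/105. Decomposition: (1/154)/(u - 12) + (1/330)/(u + 10) - (1/105)/(u - 5). Integrate each term: (1/154) ln|(u - 12)| + (1/330) ln|(u + 10)| - (1/105) ln|(u - 5)| + C


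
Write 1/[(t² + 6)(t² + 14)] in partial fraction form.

Coefficient matching gives P = R = 0, Q = 1/(14-6) = 1/8, S = -Q = -1/8
Result: (1/8)/(t² + 6) - (1/8)/(t² + 14)


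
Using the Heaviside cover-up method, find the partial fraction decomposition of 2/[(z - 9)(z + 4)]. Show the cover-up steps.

Cover (z - 9): set z=9, get A = 2/(9 + 4) = 2/13. Cover (z + 4): set z=-4, get B = 2/(-4 - 9) = -2/13.
Result: (2/13)/(z - 9) - (2/13)/(z + 4)


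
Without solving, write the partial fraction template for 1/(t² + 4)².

Repeated quadratic factor: (At + B)/(t² + 4) + (Ct + D)/(t² + 4)²


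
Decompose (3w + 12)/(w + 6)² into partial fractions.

(3w + 12) = α(w + 6) + β. At w = -6: β = 3·(-6) + 12 = -6. Coeff of w: α = 3
Result: 3/(w + 6) - 6/(w + 6)²


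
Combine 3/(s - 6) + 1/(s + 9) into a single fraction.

Common denominator (s - 6)(s + 9). Numerator: 3(s + 9) + 1(s - 6) = (3s + 27) + (s - 6) = 4s + 21
Result: (4s + 21)/[(s - 6)(s + 9)]


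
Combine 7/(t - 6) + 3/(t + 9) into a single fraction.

Common denominator (t - 6)(t + 9). Numerator: 7(t + 9) + 3(t - 6) = (7t + 63) + (3t - 18) = 10t + 45
Result: (10t + 45)/[(t - 6)(t + 9)]


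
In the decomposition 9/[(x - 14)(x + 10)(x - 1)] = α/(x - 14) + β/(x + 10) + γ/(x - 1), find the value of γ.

Cover-up at x = 1: γ = 9/[(1 - 14)(1 + 10)] = 9/[(-13)(11)] = -9/143


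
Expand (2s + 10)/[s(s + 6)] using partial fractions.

At s=0: α = (2·0 + 10)/(0 + 6) = 5/3. At s=-6: β = (2·(-6) + 10)/(-6 - 0) = 1/3
Result: (5/3)/s + (1/3)/(s + 6)


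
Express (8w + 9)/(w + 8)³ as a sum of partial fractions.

(8w + 9) = P(w + 8)² + Q(w + 8) + R. At w = -8: R = 8·(-8) + 9 = -55. Coefficients: P = 0, Q = 8
Result: 8/(w + 8)² - 55/(w + 8)³


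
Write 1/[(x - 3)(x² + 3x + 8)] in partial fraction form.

Cover-up at x = 3: A = 1/(3² + 3·3 + 8) = 1/26. Then B = -A = -1/26, C = -A·(3 + 3) = -3/13
Result: (1/26)/(x - 3) - ((1/26)x + 3/13)/(x² + 3x + 8)


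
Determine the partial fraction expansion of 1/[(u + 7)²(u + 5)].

Cover-up at u=-5: γ = 1/(-5 + 7)² = 1/4. Cover-up at u=-7: β = 1/(-7 + 5) = -1/2. Comparing u² coeff: α = -γ = -1/4
Result: (-1/4)/(u + 7) - (1/2)/(u + 7)² + (1/4)/(u + 5)


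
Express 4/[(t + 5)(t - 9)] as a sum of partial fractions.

4/(t + 5)(t - 9) = A/(t + 5) + B/(t - 9). A = 4/(-5 - 9) = -2/7, B = 4/(9 + 5) = 2/7
Result: (-2/7)/(t + 5) + (2/7)/(t - 9)


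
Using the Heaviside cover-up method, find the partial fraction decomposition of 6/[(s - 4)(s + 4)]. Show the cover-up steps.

Cover (s - 4): set s=4, get α = 6/(4 + 4) = 3/4. Cover (s + 4): set s=-4, get β = 6/(-4 - 4) = -3/4.
Result: (3/4)/(s - 4) - (3/4)/(s + 4)


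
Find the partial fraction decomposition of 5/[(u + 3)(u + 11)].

5/(u + 3)(u + 11) = α/(u + 3) + β/(u + 11). α = 5/(-3 + 11) = 5/8, β = 5/(-11 + 3) = -5/8
Result: (5/8)/(u + 3) - (5/8)/(u + 11)


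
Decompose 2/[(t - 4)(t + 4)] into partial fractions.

2/(t - 4)(t + 4) = A/(t - 4) + B/(t + 4). A = 2/(4 + 4) = 1/4, B = 2/(-4 - 4) = -1/4
Result: (1/4)/(t - 4) - (1/4)/(t + 4)


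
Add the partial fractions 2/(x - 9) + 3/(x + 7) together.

Common denominator (x - 9)(x + 7). Numerator: 2(x + 7) + 3(x - 9) = (2x + 14) + (3x - 27) = 5x - 13
Result: (5x - 13)/[(x - 9)(x + 7)]


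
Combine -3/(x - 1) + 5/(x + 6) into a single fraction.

Common denominator (x - 1)(x + 6). Numerator: -3(x + 6) + 5(x - 1) = (-3x - 18) + (5x - 5) = 2x - 23
Result: (2x - 23)/[(x - 1)(x + 6)]


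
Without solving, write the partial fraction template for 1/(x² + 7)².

Repeated quadratic factor: (Px + Q)/(x² + 7) + (Rx + S)/(x² + 7)²


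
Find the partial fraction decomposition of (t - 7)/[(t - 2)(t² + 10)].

At t=2: P = (1·2 - 7)/(2² + 10) = -5/14. Q = -P = 5/14, R = 1 - 2·P = 12/7
Result: (-5/14)/(t - 2) + ((5/14)t + 12/7)/(t² + 10)


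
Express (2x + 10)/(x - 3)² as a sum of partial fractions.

(2x + 10) = α(x - 3) + β. At x = 3: β = 2·3 + 10 = 16. Coeff of x: α = 2
Result: 2/(x - 3) + 16/(x - 3)²


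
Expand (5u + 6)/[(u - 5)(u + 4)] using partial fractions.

At u=5: P = (5·5 + 6)/(5 + 4) = 31/9. At u=-4: Q = (5·(-4) + 6)/(-4 - 5) = 14/9
Result: (31/9)/(u - 5) + (14/9)/(u + 4)


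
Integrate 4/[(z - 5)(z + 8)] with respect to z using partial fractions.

Decompose: 4/[(z - 5)(z + 8)] = (4/13)/(z - 5) - (4/13)/(z + 8). Integrate each term: (4/13) ln|(z - 5)| - (4/13) ln|(z + 8)| + C


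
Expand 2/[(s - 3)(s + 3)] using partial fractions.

2/(s - 3)(s + 3) = α/(s - 3) + β/(s + 3). α = 2/(3 + 3) = 1/3, β = 2/(-3 - 3) = -1/3
Result: (1/3)/(s - 3) - (1/3)/(s + 3)


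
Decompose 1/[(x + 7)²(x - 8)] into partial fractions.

Cover-up at x=8: γ = 1/(8 + 7)² = 1/225. Cover-up at x=-7: β = 1/(-7 - 8) = -1/15. Comparing x² coeff: α = -γ = -1/225
Result: (-1/225)/(x + 7) - (1/15)/(x + 7)² + (1/225)/(x - 8)


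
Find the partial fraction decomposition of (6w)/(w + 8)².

(6w) = α(w + 8) + β. At w = -8: β = 6·(-8) + 0 = -48. Coeff of w: α = 6
Result: 6/(w + 8) - 48/(w + 8)²


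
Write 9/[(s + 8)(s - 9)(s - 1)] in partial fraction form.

Using cover-up method: P = 1/17, Q = 9/136, R = -1/8
Result: (1/17)/(s + 8) + (9/136)/(s - 9) - (1/8)/(s - 1)


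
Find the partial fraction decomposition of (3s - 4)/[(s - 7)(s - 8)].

At s=7: P = (3·7 - 4)/(7 - 8) = -17. At s=8: Q = (3·8 - 4)/(8 - 7) = 20
Result: -17/(s - 7) + 20/(s - 8)


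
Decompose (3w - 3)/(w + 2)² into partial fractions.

(3w - 3) = A(w + 2) + B. At w = -2: B = 3·(-2) - 3 = -9. Coeff of w: A = 3
Result: 3/(w + 2) - 9/(w + 2)²


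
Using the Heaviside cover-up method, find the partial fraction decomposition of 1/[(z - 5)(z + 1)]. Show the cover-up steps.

Cover (z - 5): set z=5, get A = 1/(5 + 1) = 1/6. Cover (z + 1): set z=-1, get B = 1/(-1 - 5) = -1/6.
Result: (1/6)/(z - 5) - (1/6)/(z + 1)


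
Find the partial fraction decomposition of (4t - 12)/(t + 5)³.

(4t - 12) = P(t + 5)² + Q(t + 5) + R. At t = -5: R = 4·(-5) - 12 = -32. Coefficients: P = 0, Q = 4
Result: 4/(t + 5)² - 32/(t + 5)³


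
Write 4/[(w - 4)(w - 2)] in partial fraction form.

4/(w - 4)(w - 2) = A/(w - 4) + B/(w - 2). A = 4/(4 - 2) = 2, B = 4/(2 - 4) = -2
Result: 2/(w - 4) - 2/(w - 2)


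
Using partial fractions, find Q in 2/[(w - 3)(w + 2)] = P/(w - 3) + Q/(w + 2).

Cover-up at w = -2: Q = 2/(-2 - 3) = -2/5


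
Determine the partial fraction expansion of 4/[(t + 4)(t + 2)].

4/(t + 4)(t + 2) = P/(t + 4) + Q/(t + 2). P = 4/(-4 + 2) = -2, Q = 4/(-2 + 4) = 2
Result: -2/(t + 4) + 2/(t + 2)


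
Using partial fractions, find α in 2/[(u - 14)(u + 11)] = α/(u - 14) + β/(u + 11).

Cover-up at u = 14: α = 2/(14 + 11) = 2/25


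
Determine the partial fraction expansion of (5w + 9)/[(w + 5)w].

At w=-5: α = (5·(-5) + 9)/(-5 - 0) = 16/5. At w=0: β = (5·0 + 9)/(0 + 5) = 9/5
Result: (16/5)/(w + 5) + (9/5)/w


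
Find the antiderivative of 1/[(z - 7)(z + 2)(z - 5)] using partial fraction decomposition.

Cover-up: α = 1/18, β = 1/63, γ = -1/14. Decomposition: (1/18)/(z - 7) + (1/63)/(z + 2) - (1/14)/(z - 5). Integrate each term: (1/18) ln|(z - 7)| + (1/63) ln|(z + 2)| - (1/14) ln|(z - 5)| + C


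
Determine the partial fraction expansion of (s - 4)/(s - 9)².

(s - 4) = A(s - 9) + B. At s = 9: B = 1·9 - 4 = 5. Coeff of s: A = 1
Result: 1/(s - 9) + 5/(s - 9)²


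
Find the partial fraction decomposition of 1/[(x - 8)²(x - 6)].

Cover-up at x=6: R = 1/(6 - 8)² = 1/4. Cover-up at x=8: Q = 1/(8 - 6) = 1/2. Comparing x² coeff: P = -R = -1/4
Result: (-1/4)/(x - 8) + (1/2)/(x - 8)² + (1/4)/(x - 6)


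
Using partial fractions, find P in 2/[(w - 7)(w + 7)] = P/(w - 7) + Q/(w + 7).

Cover-up at w = 7: P = 2/(7 + 7) = 2/14 = 1/7


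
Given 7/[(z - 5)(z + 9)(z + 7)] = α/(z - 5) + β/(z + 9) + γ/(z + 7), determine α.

Cover-up at z = 5: α = 7/[(5 + 9)(5 + 7)] = 7/[(14)(12)] = 7/168 = 1/24


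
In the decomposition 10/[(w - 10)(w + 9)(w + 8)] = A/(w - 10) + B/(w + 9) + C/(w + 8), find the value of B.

Cover-up at w = -9: B = 10/[(-9 - 10)(-9 + 8)] = 10/[(-19)(-1)] = 10/19


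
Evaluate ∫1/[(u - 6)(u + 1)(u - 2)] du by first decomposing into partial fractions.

Cover-up: α = 1/28, β = 1/21, γ = -1/12. Decomposition: (1/28)/(u - 6) + (1/21)/(u + 1) - (1/12)/(u - 2). Integrate each term: (1/28) ln|(u - 6)| + (1/21) ln|(u + 1)| - (1/12) ln|(u - 2)| + C


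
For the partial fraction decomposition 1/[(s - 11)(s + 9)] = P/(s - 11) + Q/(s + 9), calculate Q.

Cover-up at s = -9: Q = 1/(-9 - 11) = -1/20


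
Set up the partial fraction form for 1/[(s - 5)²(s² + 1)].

Repeated linear + quadratic: P/(s - 5) + Q/(s - 5)² + (Rs + S)/(s² + 1)


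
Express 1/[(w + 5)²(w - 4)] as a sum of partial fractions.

Cover-up at w=4: C = 1/(4 + 5)² = 1/81. Cover-up at w=-5: B = 1/(-5 - 4) = -1/9. Comparing w² coeff: A = -C = -1/81
Result: (-1/81)/(w + 5) - (1/9)/(w + 5)² + (1/81)/(w - 4)


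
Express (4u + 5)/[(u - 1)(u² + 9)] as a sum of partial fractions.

At u=1: A = (4·1 + 5)/(1² + 9) = 9/10. B = -A = -9/10, C = 4 - 1·A = 31/10
Result: (9/10)/(u - 1) - ((9/10)u - 31/10)/(u² + 9)
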